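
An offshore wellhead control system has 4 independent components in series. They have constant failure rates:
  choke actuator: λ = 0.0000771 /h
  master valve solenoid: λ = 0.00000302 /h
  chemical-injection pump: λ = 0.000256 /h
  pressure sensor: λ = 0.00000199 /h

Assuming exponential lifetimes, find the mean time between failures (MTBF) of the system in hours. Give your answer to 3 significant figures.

2960

Series of exponential components: λ_sys = Σ λ_i
λ_sys = 0.0000771 + 0.00000302 + 0.000256 + 0.00000199 = 3.3811e-04 /h
MTBF = 1 / λ_sys = 2960 h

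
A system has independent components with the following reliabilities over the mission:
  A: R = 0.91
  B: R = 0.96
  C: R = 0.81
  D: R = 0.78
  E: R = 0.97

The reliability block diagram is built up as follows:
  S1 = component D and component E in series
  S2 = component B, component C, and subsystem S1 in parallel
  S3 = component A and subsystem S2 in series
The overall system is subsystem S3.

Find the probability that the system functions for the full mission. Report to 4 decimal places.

Series (D and E): 0.780000 × 0.970000 = 0.756600
Parallel (B, C, and [0.756600]): 1 − (1 − 0.960000)(1 − 0.810000)(1 − 0.756600) = 0.998150
Series (A and [0.998150]): 0.910000 × 0.998150 = 0.9083

0.9083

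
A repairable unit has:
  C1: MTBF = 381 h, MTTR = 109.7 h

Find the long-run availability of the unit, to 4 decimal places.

0.7764

A(C1) = MTBF/(MTBF+MTTR) = 381/(381+109.7) = 0.7764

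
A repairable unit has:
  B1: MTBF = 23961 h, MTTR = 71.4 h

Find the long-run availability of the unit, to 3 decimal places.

A(B1) = MTBF/(MTBF+MTTR) = 23961/(23961+71.4) = 0.997

0.997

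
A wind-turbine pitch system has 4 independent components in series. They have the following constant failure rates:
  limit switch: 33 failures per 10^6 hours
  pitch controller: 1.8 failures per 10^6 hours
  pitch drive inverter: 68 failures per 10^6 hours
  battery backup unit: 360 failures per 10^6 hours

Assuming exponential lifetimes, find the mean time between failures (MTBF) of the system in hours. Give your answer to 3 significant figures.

2160

Series of exponential components: λ_sys = Σ λ_i
λ_sys = 0.000033 + 0.0000018 + 0.000068 + 0.00036 = 4.6280e-04 /h
MTBF = 1 / λ_sys = 2160 h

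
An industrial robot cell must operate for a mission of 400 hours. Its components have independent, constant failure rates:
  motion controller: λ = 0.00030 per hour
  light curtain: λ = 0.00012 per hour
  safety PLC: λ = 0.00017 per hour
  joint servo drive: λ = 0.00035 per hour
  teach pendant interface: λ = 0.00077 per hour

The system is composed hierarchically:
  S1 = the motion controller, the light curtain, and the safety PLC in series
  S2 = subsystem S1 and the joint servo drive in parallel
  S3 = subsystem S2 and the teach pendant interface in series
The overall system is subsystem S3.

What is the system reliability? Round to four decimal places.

R(motion controller) = exp(−0.00030 × 400) = 0.886920
R(light curtain) = exp(−0.00012 × 400) = 0.953134
R(safety PLC) = exp(−0.00017 × 400) = 0.934260
R(joint servo drive) = exp(−0.00035 × 400) = 0.869358
R(teach pendant interface) = exp(−0.00077 × 400) = 0.734915
Series (motion controller, light curtain, and safety PLC): 0.886920 × 0.953134 × 0.934260 = 0.789780
Parallel ([0.789780] and joint servo drive): 1 − (1 − 0.789780)(1 − 0.869358) = 0.972536
Series ([0.972536] and teach pendant interface): 0.972536 × 0.734915 = 0.7147

0.7147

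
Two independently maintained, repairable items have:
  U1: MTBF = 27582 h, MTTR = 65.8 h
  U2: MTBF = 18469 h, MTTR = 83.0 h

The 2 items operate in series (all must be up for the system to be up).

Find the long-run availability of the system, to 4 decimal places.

A(U1) = MTBF/(MTBF+MTTR) = 27582/(27582+65.8) = 0.997620
A(U2) = MTBF/(MTBF+MTTR) = 18469/(18469+83.0) = 0.995526
Series availability: 0.997620 × 0.995526 = 0.9932

0.9932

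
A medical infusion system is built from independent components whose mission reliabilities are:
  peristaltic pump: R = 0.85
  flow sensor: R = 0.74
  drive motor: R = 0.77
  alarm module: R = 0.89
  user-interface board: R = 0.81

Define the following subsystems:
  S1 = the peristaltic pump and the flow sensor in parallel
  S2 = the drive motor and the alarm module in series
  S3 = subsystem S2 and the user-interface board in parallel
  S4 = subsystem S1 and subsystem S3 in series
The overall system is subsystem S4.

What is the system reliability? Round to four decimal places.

Parallel (peristaltic pump and flow sensor): 1 − (1 − 0.850000)(1 − 0.740000) = 0.961000
Series (drive motor and alarm module): 0.770000 × 0.890000 = 0.685300
Parallel ([0.685300] and user-interface board): 1 − (1 − 0.685300)(1 − 0.810000) = 0.940207
Series ([0.961000] and [0.940207]): 0.961000 × 0.940207 = 0.9035

0.9035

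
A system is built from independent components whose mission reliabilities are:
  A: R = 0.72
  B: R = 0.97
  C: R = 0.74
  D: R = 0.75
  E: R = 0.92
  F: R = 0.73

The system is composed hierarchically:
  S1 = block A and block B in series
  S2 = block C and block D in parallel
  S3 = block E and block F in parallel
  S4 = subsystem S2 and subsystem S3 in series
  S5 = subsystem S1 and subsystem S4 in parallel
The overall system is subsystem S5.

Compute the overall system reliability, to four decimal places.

Series (A and B): 0.720000 × 0.970000 = 0.698400
Parallel (C and D): 1 − (1 − 0.740000)(1 − 0.750000) = 0.935000
Parallel (E and F): 1 − (1 − 0.920000)(1 − 0.730000) = 0.978400
Series ([0.935000] and [0.978400]): 0.935000 × 0.978400 = 0.914804
Parallel ([0.698400] and [0.914804]): 1 − (1 − 0.698400)(1 − 0.914804) = 0.9743

0.9743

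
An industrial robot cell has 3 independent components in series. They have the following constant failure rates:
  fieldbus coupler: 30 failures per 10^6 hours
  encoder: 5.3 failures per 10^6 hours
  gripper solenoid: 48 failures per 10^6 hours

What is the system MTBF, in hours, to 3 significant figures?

Series of exponential components: λ_sys = Σ λ_i
λ_sys = 0.000030 + 0.0000053 + 0.000048 = 8.3300e-05 /h
MTBF = 1 / λ_sys = 12000 h

12000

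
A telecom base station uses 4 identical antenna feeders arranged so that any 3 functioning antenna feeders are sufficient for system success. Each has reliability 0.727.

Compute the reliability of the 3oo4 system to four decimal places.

R = Σ_{i=3}^{4} C(4,i) p^i (1−p)^{4−i} with p = 0.727
C(4,3)·0.727^3·0.273^1 = 0.419591
C(4,4)·0.727^4·0.273^0 = 0.279343
Sum = 0.6989

0.6989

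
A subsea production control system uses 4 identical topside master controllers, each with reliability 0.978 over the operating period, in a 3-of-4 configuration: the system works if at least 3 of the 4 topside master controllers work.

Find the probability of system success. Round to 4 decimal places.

0.9972

R = Σ_{i=3}^{4} C(4,i) p^i (1−p)^{4−i} with p = 0.978
C(4,3)·0.978^3·0.022^1 = 0.082319
C(4,4)·0.978^4·0.022^0 = 0.914862
Sum = 0.9972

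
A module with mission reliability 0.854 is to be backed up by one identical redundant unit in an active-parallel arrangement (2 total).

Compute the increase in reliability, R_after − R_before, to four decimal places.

0.1247

R_before = 0.854
R_after = 1 − (1 − 0.854)^2 = 0.9787
ΔR = 0.9787 − 0.854 = 0.1247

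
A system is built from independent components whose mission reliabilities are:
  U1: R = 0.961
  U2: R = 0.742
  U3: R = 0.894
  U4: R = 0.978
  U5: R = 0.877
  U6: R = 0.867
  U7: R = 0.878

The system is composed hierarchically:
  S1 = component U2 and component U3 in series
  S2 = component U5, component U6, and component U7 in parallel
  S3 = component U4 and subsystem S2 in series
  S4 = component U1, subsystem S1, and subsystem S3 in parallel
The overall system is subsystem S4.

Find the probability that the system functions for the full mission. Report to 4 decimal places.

Series (U2 and U3): 0.742000 × 0.894000 = 0.663348
Parallel (U5, U6, and U7): 1 − (1 − 0.877000)(1 − 0.867000)(1 − 0.878000) = 0.998004
Series (U4 and [0.998004]): 0.978000 × 0.998004 = 0.976048
Parallel (U1, [0.663348], and [0.976048]): 1 − (1 − 0.961000)(1 − 0.663348)(1 − 0.976048) = 0.9997

0.9997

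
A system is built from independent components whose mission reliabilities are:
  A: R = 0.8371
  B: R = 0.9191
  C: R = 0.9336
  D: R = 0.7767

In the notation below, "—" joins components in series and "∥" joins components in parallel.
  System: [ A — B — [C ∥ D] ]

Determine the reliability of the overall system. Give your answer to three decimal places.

0.758

Parallel (C and D): 1 − (1 − 0.93360)(1 − 0.77670) = 0.98517
Series (A, B, and [0.98517]): 0.83710 × 0.91910 × 0.98517 = 0.758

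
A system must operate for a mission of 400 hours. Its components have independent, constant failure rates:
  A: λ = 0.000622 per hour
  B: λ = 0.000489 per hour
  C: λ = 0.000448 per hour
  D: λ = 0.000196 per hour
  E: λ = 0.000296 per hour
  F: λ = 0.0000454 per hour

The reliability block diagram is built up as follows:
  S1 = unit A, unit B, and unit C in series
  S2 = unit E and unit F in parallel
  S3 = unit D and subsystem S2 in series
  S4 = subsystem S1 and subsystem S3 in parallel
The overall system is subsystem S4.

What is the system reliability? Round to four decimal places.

0.9642

R(A) = exp(−0.000622 × 400) = 0.779736
R(B) = exp(−0.000489 × 400) = 0.822341
R(C) = exp(−0.000448 × 400) = 0.835939
R(D) = exp(−0.000196 × 400) = 0.924595
R(E) = exp(−0.000296 × 400) = 0.888341
R(F) = exp(−0.0000454 × 400) = 0.982004
Series (A, B, and C): 0.779736 × 0.822341 × 0.835939 = 0.536012
Parallel (E and F): 1 − (1 − 0.888341)(1 − 0.982004) = 0.997991
Series (D and [0.997991]): 0.924595 × 0.997991 = 0.922737
Parallel ([0.536012] and [0.922737]): 1 − (1 − 0.536012)(1 − 0.922737) = 0.9642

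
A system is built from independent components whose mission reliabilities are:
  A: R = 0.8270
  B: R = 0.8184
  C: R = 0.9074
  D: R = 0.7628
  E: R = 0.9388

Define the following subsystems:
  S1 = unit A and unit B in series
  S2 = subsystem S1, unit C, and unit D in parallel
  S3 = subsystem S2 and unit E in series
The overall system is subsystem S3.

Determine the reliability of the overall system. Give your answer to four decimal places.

Series (A and B): 0.827000 × 0.818400 = 0.676817
Parallel ([0.676817], C, and D): 1 − (1 − 0.676817)(1 − 0.907400)(1 − 0.762800) = 0.992901
Series ([0.992901] and E): 0.992901 × 0.938800 = 0.9321

0.9321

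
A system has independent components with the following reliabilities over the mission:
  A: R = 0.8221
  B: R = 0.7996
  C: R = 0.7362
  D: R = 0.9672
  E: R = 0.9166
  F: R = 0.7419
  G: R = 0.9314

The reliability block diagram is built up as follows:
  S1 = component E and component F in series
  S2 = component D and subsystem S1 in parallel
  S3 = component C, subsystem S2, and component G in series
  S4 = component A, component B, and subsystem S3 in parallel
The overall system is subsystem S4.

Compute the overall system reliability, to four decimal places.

Series (E and F): 0.916600 × 0.741900 = 0.680026
Parallel (D and [0.680026]): 1 − (1 − 0.967200)(1 − 0.680026) = 0.989505
Series (C, [0.989505], and G): 0.736200 × 0.989505 × 0.931400 = 0.678500
Parallel (A, B, and [0.678500]): 1 − (1 − 0.822100)(1 − 0.799600)(1 − 0.678500) = 0.9885

0.9885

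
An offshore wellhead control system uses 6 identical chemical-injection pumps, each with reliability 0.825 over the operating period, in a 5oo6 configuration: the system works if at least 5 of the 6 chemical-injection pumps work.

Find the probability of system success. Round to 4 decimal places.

0.7166

R = Σ_{i=5}^{6} C(6,i) p^i (1−p)^{6−i} with p = 0.825
C(6,5)·0.825^5·0.175^1 = 0.401291
C(6,6)·0.825^6·0.175^0 = 0.315300
Sum = 0.7166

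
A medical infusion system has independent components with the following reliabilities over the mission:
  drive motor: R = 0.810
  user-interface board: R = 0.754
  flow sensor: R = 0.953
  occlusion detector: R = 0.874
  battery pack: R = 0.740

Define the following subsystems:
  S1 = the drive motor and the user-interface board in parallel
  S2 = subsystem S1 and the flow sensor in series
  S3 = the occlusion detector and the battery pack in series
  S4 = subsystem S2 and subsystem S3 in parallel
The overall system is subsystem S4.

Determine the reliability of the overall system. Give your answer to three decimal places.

0.968

Parallel (drive motor and user-interface board): 1 − (1 − 0.81000)(1 − 0.75400) = 0.95326
Series ([0.95326] and flow sensor): 0.95326 × 0.95300 = 0.90846
Series (occlusion detector and battery pack): 0.87400 × 0.74000 = 0.64676
Parallel ([0.90846] and [0.64676]): 1 − (1 − 0.90846)(1 − 0.64676) = 0.968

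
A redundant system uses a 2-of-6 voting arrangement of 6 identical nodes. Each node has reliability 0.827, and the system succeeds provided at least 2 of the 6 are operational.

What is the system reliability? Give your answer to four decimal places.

0.9992

R = Σ_{i=2}^{6} C(6,i) p^i (1−p)^{6−i} with p = 0.827
C(6,2)·0.827^2·0.173^4 = 0.009189
C(6,3)·0.827^3·0.173^3 = 0.058571
C(6,4)·0.827^4·0.173^2 = 0.209993
C(6,5)·0.827^5·0.173^1 = 0.401536
C(6,6)·0.827^6·0.173^0 = 0.319914
Sum = 0.9992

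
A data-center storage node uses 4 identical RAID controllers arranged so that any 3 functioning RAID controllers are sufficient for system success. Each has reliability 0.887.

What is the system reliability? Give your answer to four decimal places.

0.9344

R = Σ_{i=3}^{4} C(4,i) p^i (1−p)^{4−i} with p = 0.887
C(4,3)·0.887^3·0.113^1 = 0.315435
C(4,4)·0.887^4·0.113^0 = 0.619005
Sum = 0.9344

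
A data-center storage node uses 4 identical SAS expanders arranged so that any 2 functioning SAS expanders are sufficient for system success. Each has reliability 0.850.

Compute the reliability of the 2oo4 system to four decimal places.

0.9880

R = Σ_{i=2}^{4} C(4,i) p^i (1−p)^{4−i} with p = 0.850
C(4,2)·0.850^2·0.150^2 = 0.097538
C(4,3)·0.850^3·0.150^1 = 0.368475
C(4,4)·0.850^4·0.150^0 = 0.522006
Sum = 0.9880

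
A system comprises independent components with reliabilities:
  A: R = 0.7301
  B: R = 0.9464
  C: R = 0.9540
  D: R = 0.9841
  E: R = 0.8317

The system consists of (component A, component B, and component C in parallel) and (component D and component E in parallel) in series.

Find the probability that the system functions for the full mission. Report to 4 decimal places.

0.9967

Parallel (A, B, and C): 1 − (1 − 0.730100)(1 − 0.946400)(1 − 0.954000) = 0.999335
Parallel (D and E): 1 − (1 − 0.984100)(1 − 0.831700) = 0.997324
Series ([0.999335] and [0.997324]): 0.999335 × 0.997324 = 0.9967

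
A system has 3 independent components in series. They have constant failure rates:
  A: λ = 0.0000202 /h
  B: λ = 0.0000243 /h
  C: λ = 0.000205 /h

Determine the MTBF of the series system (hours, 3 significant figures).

Series of exponential components: λ_sys = Σ λ_i
λ_sys = 0.0000202 + 0.0000243 + 0.000205 = 2.4950e-04 /h
MTBF = 1 / λ_sys = 4010 h

4010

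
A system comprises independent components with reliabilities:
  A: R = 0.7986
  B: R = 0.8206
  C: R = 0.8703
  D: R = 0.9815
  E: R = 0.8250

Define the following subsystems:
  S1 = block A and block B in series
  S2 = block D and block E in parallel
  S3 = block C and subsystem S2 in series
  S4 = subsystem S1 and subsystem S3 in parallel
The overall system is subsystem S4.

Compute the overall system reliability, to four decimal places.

Series (A and B): 0.798600 × 0.820600 = 0.655331
Parallel (D and E): 1 − (1 − 0.981500)(1 − 0.825000) = 0.996763
Series (C and [0.996763]): 0.870300 × 0.996763 = 0.867483
Parallel ([0.655331] and [0.867483]): 1 − (1 − 0.655331)(1 − 0.867483) = 0.9543

0.9543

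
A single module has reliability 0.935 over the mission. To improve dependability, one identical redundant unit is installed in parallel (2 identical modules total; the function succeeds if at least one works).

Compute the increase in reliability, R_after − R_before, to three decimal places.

0.061

R_before = 0.935
R_after = 1 − (1 − 0.935)^2 = 0.996
ΔR = 0.996 − 0.935 = 0.061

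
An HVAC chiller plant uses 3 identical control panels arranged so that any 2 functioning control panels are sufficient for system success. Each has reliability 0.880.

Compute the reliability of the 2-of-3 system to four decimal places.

0.9603

R = Σ_{i=2}^{3} C(3,i) p^i (1−p)^{3−i} with p = 0.880
C(3,2)·0.880^2·0.120^1 = 0.278784
C(3,3)·0.880^3·0.120^0 = 0.681472
Sum = 0.9603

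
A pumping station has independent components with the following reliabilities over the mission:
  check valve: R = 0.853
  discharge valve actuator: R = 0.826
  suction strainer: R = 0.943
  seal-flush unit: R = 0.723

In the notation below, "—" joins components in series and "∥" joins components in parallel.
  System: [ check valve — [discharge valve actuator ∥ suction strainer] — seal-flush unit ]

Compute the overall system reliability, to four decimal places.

Parallel (discharge valve actuator and suction strainer): 1 − (1 − 0.826000)(1 − 0.943000) = 0.990082
Series (check valve, [0.990082], and seal-flush unit): 0.853000 × 0.990082 × 0.723000 = 0.6106

0.6106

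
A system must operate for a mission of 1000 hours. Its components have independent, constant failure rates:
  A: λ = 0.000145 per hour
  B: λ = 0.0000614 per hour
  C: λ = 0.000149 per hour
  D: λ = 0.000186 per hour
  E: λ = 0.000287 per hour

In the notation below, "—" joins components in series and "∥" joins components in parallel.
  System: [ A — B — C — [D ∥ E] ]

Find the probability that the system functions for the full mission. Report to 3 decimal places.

0.671

R(A) = exp(−0.000145 × 1000) = 0.86502
R(B) = exp(−0.0000614 × 1000) = 0.94045
R(C) = exp(−0.000149 × 1000) = 0.86157
R(D) = exp(−0.000186 × 1000) = 0.83027
R(E) = exp(−0.000287 × 1000) = 0.75051
Parallel (D and E): 1 − (1 − 0.83027)(1 − 0.75051) = 0.95765
Series (A, B, C, and [0.95765]): 0.86502 × 0.94045 × 0.86157 × 0.95765 = 0.671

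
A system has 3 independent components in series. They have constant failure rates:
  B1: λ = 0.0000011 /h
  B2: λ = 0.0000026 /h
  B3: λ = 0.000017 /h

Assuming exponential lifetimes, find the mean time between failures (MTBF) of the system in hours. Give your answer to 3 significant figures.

Series of exponential components: λ_sys = Σ λ_i
λ_sys = 0.0000011 + 0.0000026 + 0.000017 = 2.0700e-05 /h
MTBF = 1 / λ_sys = 48300 h

48300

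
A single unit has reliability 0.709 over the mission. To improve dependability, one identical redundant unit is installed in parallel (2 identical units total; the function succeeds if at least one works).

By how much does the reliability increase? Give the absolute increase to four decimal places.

R_before = 0.709
R_after = 1 − (1 − 0.709)^2 = 0.9153
ΔR = 0.9153 − 0.709 = 0.2063

0.2063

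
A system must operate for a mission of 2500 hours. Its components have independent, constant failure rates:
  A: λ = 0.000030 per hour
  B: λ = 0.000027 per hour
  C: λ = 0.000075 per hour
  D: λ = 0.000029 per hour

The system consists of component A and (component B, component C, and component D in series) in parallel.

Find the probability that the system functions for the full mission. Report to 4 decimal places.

R(A) = exp(−0.000030 × 2500) = 0.927743
R(B) = exp(−0.000027 × 2500) = 0.934728
R(C) = exp(−0.000075 × 2500) = 0.829029
R(D) = exp(−0.000029 × 2500) = 0.930066
Series (B, C, and D): 0.934728 × 0.829029 × 0.930066 = 0.720724
Parallel (A and [0.720724]): 1 − (1 − 0.927743)(1 − 0.720724) = 0.9798

0.9798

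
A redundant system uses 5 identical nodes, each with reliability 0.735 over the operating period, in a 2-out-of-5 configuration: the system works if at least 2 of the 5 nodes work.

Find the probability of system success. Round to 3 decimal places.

R = Σ_{i=2}^{5} C(5,i) p^i (1−p)^{5−i} with p = 0.735
C(5,2)·0.735^2·0.265^3 = 0.10053
C(5,3)·0.735^3·0.265^2 = 0.27884
C(5,4)·0.735^4·0.265^1 = 0.38669
C(5,5)·0.735^5·0.265^0 = 0.21450
Sum = 0.981

0.981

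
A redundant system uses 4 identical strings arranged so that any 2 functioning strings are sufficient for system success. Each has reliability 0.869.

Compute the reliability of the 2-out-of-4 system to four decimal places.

R = Σ_{i=2}^{4} C(4,i) p^i (1−p)^{4−i} with p = 0.869
C(4,2)·0.869^2·0.131^2 = 0.077756
C(4,3)·0.869^3·0.131^1 = 0.343867
C(4,4)·0.869^4·0.131^0 = 0.570268
Sum = 0.9919

0.9919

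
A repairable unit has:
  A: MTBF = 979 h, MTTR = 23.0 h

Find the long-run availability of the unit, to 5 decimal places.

A(A) = MTBF/(MTBF+MTTR) = 979/(979+23.0) = 0.97705

0.97705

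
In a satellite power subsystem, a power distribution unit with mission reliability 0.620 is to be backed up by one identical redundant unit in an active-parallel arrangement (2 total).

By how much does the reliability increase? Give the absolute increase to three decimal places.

R_before = 0.620
R_after = 1 − (1 − 0.620)^2 = 0.856
ΔR = 0.856 − 0.620 = 0.236

0.236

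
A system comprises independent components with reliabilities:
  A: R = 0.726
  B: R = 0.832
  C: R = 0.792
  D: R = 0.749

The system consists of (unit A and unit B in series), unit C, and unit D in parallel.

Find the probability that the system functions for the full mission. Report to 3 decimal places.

0.979

Series (A and B): 0.72600 × 0.83200 = 0.60403
Parallel ([0.60403], C, and D): 1 − (1 − 0.60403)(1 − 0.79200)(1 − 0.74900) = 0.979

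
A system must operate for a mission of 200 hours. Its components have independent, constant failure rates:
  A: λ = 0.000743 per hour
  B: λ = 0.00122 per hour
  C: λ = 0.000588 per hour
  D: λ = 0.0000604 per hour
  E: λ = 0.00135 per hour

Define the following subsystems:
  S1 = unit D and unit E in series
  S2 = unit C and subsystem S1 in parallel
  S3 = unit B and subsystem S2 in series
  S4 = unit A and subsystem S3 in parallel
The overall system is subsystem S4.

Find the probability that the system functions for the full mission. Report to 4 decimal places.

R(A) = exp(−0.000743 × 200) = 0.861914
R(B) = exp(−0.00122 × 200) = 0.783488
R(C) = exp(−0.000588 × 200) = 0.889052
R(D) = exp(−0.0000604 × 200) = 0.987993
R(E) = exp(−0.00135 × 200) = 0.763379
Series (D and E): 0.987993 × 0.763379 = 0.754213
Parallel (C and [0.754213]): 1 − (1 − 0.889052)(1 − 0.754213) = 0.972730
Series (B and [0.972730]): 0.783488 × 0.972730 = 0.762122
Parallel (A and [0.762122]): 1 − (1 − 0.861914)(1 − 0.762122) = 0.9672

0.9672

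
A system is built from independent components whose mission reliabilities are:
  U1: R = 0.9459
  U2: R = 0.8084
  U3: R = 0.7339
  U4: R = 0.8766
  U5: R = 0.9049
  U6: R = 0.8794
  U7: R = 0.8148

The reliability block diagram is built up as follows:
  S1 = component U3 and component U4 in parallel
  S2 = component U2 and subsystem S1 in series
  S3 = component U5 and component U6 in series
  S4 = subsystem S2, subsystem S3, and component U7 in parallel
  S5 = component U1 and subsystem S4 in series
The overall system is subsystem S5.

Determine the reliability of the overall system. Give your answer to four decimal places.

0.9381

Parallel (U3 and U4): 1 − (1 − 0.733900)(1 − 0.876600) = 0.967163
Series (U2 and [0.967163]): 0.808400 × 0.967163 = 0.781855
Series (U5 and U6): 0.904900 × 0.879400 = 0.795769
Parallel ([0.781855], [0.795769], and U7): 1 − (1 − 0.781855)(1 − 0.795769)(1 − 0.814800) = 0.991749
Series (U1 and [0.991749]): 0.945900 × 0.991749 = 0.9381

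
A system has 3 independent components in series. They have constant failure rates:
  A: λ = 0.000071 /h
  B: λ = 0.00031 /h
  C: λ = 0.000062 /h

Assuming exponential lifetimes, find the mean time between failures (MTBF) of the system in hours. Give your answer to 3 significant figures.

2260

Series of exponential components: λ_sys = Σ λ_i
λ_sys = 0.000071 + 0.00031 + 0.000062 = 4.4300e-04 /h
MTBF = 1 / λ_sys = 2260 h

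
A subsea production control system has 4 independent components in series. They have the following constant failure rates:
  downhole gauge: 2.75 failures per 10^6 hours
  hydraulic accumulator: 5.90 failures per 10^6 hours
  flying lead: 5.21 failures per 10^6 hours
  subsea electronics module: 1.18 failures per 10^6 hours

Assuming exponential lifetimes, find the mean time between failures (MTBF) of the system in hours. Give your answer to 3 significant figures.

66500

Series of exponential components: λ_sys = Σ λ_i
λ_sys = 0.00000275 + 0.00000590 + 0.00000521 + 0.00000118 = 1.5040e-05 /h
MTBF = 1 / λ_sys = 66500 h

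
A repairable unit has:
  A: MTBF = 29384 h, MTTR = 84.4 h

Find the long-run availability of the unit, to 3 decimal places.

0.997

A(A) = MTBF/(MTBF+MTTR) = 29384/(29384+84.4) = 0.997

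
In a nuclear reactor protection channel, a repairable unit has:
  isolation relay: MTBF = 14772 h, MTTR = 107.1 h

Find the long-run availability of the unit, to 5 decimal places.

0.99280

A(isolation relay) = MTBF/(MTBF+MTTR) = 14772/(14772+107.1) = 0.99280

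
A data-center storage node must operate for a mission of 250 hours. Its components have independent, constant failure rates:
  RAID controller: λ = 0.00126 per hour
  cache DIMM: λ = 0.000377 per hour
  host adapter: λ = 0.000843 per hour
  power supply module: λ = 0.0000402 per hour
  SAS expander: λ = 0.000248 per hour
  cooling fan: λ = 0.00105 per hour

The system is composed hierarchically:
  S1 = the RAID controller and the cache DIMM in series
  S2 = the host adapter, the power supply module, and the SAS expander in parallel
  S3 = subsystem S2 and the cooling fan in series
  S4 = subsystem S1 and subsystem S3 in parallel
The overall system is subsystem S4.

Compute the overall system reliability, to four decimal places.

R(RAID controller) = exp(−0.00126 × 250) = 0.729789
R(cache DIMM) = exp(−0.000377 × 250) = 0.910055
R(host adapter) = exp(−0.000843 × 250) = 0.809977
R(power supply module) = exp(−0.0000402 × 250) = 0.990000
R(SAS expander) = exp(−0.000248 × 250) = 0.939883
R(cooling fan) = exp(−0.00105 × 250) = 0.769126
Series (RAID controller and cache DIMM): 0.729789 × 0.910055 = 0.664148
Parallel (host adapter, power supply module, and SAS expander): 1 − (1 − 0.809977)(1 − 0.990000)(1 − 0.939883) = 0.999886
Series ([0.999886] and cooling fan): 0.999886 × 0.769126 = 0.769038
Parallel ([0.664148] and [0.769038]): 1 − (1 − 0.664148)(1 − 0.769038) = 0.9224

0.9224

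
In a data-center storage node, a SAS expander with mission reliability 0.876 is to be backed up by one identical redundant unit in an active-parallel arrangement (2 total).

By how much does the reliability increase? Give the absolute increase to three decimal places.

0.109

R_before = 0.876
R_after = 1 − (1 − 0.876)^2 = 0.985
ΔR = 0.985 − 0.876 = 0.109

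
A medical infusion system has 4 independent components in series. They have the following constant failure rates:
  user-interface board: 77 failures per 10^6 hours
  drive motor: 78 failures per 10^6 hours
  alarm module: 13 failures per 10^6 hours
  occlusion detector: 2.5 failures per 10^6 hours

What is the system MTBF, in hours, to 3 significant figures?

Series of exponential components: λ_sys = Σ λ_i
λ_sys = 0.000077 + 0.000078 + 0.000013 + 0.0000025 = 1.7050e-04 /h
MTBF = 1 / λ_sys = 5870 h

5870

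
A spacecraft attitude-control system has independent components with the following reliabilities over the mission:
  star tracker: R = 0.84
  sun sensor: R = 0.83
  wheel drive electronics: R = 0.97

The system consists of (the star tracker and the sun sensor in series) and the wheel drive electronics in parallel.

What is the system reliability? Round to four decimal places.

0.9909

Series (star tracker and sun sensor): 0.840000 × 0.830000 = 0.697200
Parallel ([0.697200] and wheel drive electronics): 1 − (1 − 0.697200)(1 − 0.970000) = 0.9909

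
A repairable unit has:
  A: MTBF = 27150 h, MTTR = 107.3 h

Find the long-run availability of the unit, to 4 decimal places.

0.9961

A(A) = MTBF/(MTBF+MTTR) = 27150/(27150+107.3) = 0.9961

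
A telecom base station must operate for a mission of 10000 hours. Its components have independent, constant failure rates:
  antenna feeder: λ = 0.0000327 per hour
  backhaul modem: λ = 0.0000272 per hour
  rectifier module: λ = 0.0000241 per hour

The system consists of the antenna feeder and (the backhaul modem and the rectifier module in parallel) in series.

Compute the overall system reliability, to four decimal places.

R(antenna feeder) = exp(−0.0000327 × 10000) = 0.721084
R(backhaul modem) = exp(−0.0000272 × 10000) = 0.761854
R(rectifier module) = exp(−0.0000241 × 10000) = 0.785842
Parallel (backhaul modem and rectifier module): 1 − (1 − 0.761854)(1 − 0.785842) = 0.948999
Series (antenna feeder and [0.948999]): 0.721084 × 0.948999 = 0.6843

0.6843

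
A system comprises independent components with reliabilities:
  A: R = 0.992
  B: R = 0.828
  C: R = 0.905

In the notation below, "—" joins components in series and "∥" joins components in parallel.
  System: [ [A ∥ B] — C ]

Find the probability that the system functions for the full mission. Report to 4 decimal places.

0.9038

Parallel (A and B): 1 − (1 − 0.992000)(1 − 0.828000) = 0.998624
Series ([0.998624] and C): 0.998624 × 0.905000 = 0.9038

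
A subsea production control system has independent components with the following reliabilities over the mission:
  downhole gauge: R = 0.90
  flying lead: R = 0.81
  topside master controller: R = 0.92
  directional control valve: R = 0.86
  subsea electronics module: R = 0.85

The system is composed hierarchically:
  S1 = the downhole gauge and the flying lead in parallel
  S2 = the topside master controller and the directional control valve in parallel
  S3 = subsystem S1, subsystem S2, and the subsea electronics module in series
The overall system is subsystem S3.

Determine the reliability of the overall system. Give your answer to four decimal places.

Parallel (downhole gauge and flying lead): 1 − (1 − 0.900000)(1 − 0.810000) = 0.981000
Parallel (topside master controller and directional control valve): 1 − (1 − 0.920000)(1 − 0.860000) = 0.988800
Series ([0.981000], [0.988800], and subsea electronics module): 0.981000 × 0.988800 × 0.850000 = 0.8245

0.8245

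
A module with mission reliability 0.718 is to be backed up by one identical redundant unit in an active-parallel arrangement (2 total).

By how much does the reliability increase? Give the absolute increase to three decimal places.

R_before = 0.718
R_after = 1 − (1 − 0.718)^2 = 0.920
ΔR = 0.920 − 0.718 = 0.202

0.202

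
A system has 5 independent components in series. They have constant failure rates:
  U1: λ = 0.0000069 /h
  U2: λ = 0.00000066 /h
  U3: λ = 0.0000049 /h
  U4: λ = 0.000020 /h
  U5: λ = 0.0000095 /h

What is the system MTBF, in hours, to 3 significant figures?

Series of exponential components: λ_sys = Σ λ_i
λ_sys = 0.0000069 + 0.00000066 + 0.0000049 + 0.000020 + 0.0000095 = 4.1960e-05 /h
MTBF = 1 / λ_sys = 23800 h

23800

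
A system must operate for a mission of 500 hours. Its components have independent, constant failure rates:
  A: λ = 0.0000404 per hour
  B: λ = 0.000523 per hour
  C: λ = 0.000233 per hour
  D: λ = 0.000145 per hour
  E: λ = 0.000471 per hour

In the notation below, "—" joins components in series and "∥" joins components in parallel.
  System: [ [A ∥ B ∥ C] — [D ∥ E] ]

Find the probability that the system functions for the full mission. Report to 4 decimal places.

0.9848

R(A) = exp(−0.0000404 × 500) = 0.980003
R(B) = exp(−0.000523 × 500) = 0.769896
R(C) = exp(−0.000233 × 500) = 0.890030
R(D) = exp(−0.000145 × 500) = 0.930066
R(E) = exp(−0.000471 × 500) = 0.790176
Parallel (A, B, and C): 1 − (1 − 0.980003)(1 − 0.769896)(1 − 0.890030) = 0.999494
Parallel (D and E): 1 − (1 − 0.930066)(1 − 0.790176) = 0.985326
Series ([0.999494] and [0.985326]): 0.999494 × 0.985326 = 0.9848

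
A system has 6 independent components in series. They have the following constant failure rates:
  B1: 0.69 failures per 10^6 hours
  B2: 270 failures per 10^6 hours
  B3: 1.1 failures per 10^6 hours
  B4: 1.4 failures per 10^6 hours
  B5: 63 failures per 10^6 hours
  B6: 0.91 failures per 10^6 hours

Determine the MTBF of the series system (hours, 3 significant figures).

2970

Series of exponential components: λ_sys = Σ λ_i
λ_sys = 0.00000069 + 0.00027 + 0.0000011 + 0.0000014 + 0.000063 + 0.00000091 = 3.3710e-04 /h
MTBF = 1 / λ_sys = 2970 h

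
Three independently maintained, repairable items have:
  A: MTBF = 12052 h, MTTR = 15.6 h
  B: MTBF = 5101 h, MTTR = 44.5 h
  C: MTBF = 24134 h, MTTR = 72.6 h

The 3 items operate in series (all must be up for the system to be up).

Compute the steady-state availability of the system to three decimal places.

0.987

A(A) = MTBF/(MTBF+MTTR) = 12052/(12052+15.6) = 0.998707
A(B) = MTBF/(MTBF+MTTR) = 5101/(5101+44.5) = 0.991352
A(C) = MTBF/(MTBF+MTTR) = 24134/(24134+72.6) = 0.997001
Series availability: 0.998707 × 0.991352 × 0.997001 = 0.987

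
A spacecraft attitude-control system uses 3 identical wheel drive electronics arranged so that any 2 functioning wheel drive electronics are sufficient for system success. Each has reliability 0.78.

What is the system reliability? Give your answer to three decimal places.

0.876

R = Σ_{i=2}^{3} C(3,i) p^i (1−p)^{3−i} with p = 0.78
C(3,2)·0.78^2·0.22^1 = 0.40154
C(3,3)·0.78^3·0.22^0 = 0.47455
Sum = 0.876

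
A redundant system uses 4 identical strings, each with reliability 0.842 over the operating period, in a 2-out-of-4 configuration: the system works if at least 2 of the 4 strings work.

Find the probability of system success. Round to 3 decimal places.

0.986

R = Σ_{i=2}^{4} C(4,i) p^i (1−p)^{4−i} with p = 0.842
C(4,2)·0.842^2·0.158^2 = 0.10619
C(4,3)·0.842^3·0.158^1 = 0.37727
C(4,4)·0.842^4·0.158^0 = 0.50263
Sum = 0.986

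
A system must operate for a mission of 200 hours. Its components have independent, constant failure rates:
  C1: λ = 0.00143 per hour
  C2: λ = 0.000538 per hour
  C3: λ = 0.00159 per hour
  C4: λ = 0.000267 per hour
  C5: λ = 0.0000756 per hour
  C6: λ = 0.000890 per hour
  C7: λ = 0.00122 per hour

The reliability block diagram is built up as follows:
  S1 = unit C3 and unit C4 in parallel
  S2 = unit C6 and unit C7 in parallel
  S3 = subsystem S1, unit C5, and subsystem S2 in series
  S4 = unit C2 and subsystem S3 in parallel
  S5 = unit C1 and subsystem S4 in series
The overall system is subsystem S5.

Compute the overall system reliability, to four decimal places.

R(C1) = exp(−0.00143 × 200) = 0.751263
R(C2) = exp(−0.000538 × 200) = 0.897987
R(C3) = exp(−0.00159 × 200) = 0.727603
R(C4) = exp(−0.000267 × 200) = 0.948001
R(C5) = exp(−0.0000756 × 200) = 0.984994
R(C6) = exp(−0.000890 × 200) = 0.836942
R(C7) = exp(−0.00122 × 200) = 0.783488
Parallel (C3 and C4): 1 − (1 − 0.727603)(1 − 0.948001) = 0.985836
Parallel (C6 and C7): 1 − (1 − 0.836942)(1 − 0.783488) = 0.964696
Series ([0.985836], C5, and [0.964696]): 0.985836 × 0.984994 × 0.964696 = 0.936761
Parallel (C2 and [0.936761]): 1 − (1 − 0.897987)(1 − 0.936761) = 0.993549
Series (C1 and [0.993549]): 0.751263 × 0.993549 = 0.7464

0.7464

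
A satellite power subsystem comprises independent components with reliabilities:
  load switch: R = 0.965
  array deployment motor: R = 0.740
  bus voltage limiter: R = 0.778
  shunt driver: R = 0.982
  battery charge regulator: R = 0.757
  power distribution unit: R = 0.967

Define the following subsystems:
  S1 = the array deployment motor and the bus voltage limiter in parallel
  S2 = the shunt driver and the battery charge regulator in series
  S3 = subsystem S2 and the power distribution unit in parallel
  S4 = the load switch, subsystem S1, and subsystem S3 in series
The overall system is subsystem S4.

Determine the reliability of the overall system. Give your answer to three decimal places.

0.902

Parallel (array deployment motor and bus voltage limiter): 1 − (1 − 0.74000)(1 − 0.77800) = 0.94228
Series (shunt driver and battery charge regulator): 0.98200 × 0.75700 = 0.74337
Parallel ([0.74337] and power distribution unit): 1 − (1 − 0.74337)(1 − 0.96700) = 0.99153
Series (load switch, [0.94228], and [0.99153]): 0.96500 × 0.94228 × 0.99153 = 0.902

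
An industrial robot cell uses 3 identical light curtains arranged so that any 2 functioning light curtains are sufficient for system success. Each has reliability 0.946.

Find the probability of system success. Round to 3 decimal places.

R = Σ_{i=2}^{3} C(3,i) p^i (1−p)^{3−i} with p = 0.946
C(3,2)·0.946^2·0.054^1 = 0.14498
C(3,3)·0.946^3·0.054^0 = 0.84659
Sum = 0.992

0.992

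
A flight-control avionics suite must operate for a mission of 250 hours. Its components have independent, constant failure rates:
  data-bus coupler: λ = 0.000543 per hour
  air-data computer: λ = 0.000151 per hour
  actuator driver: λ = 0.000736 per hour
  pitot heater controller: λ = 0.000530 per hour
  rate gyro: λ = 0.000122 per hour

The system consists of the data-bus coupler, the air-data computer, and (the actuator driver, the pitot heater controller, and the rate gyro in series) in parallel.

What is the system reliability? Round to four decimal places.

0.9986

R(data-bus coupler) = exp(−0.000543 × 250) = 0.873061
R(air-data computer) = exp(−0.000151 × 250) = 0.962954
R(actuator driver) = exp(−0.000736 × 250) = 0.831936
R(pitot heater controller) = exp(−0.000530 × 250) = 0.875903
R(rate gyro) = exp(−0.000122 × 250) = 0.969960
Series (actuator driver, pitot heater controller, and rate gyro): 0.831936 × 0.875903 × 0.969960 = 0.706805
Parallel (data-bus coupler, air-data computer, and [0.706805]): 1 − (1 − 0.873061)(1 − 0.962954)(1 − 0.706805) = 0.9986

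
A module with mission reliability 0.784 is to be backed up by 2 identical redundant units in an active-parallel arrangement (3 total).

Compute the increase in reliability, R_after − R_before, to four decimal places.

0.2059

R_before = 0.784
R_after = 1 − (1 − 0.784)^3 = 0.9899
ΔR = 0.9899 − 0.784 = 0.2059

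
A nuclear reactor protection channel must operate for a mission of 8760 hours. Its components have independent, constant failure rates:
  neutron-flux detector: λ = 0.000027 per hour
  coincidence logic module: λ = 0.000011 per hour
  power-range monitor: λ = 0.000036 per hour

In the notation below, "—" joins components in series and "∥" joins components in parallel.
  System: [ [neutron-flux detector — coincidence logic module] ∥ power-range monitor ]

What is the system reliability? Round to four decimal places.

R(neutron-flux detector) = exp(−0.000027 × 8760) = 0.789370
R(coincidence logic module) = exp(−0.000011 × 8760) = 0.908137
R(power-range monitor) = exp(−0.000036 × 8760) = 0.729526
Series (neutron-flux detector and coincidence logic module): 0.789370 × 0.908137 = 0.716856
Parallel ([0.716856] and power-range monitor): 1 − (1 − 0.716856)(1 − 0.729526) = 0.9234

0.9234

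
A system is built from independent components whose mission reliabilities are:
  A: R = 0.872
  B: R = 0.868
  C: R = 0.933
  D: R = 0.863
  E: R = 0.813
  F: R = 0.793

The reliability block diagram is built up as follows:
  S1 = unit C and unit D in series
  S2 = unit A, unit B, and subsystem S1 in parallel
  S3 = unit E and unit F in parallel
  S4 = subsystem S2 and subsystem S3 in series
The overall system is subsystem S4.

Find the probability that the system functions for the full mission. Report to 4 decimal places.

Series (C and D): 0.933000 × 0.863000 = 0.805179
Parallel (A, B, and [0.805179]): 1 − (1 − 0.872000)(1 − 0.868000)(1 − 0.805179) = 0.996708
Parallel (E and F): 1 − (1 − 0.813000)(1 − 0.793000) = 0.961291
Series ([0.996708] and [0.961291]): 0.996708 × 0.961291 = 0.9581

0.9581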